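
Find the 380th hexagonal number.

The 380th hexagonal number is n(2n−1) with n = 380.
380·(2·380 − 1) = 380·759 = 288420.

288420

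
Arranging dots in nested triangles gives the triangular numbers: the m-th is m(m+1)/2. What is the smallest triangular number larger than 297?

Solve n(n+1)/2 > 297 for integer n.
The largest n with value ≤ 297 is 23 (since 276 ≤ 297 < 300), so the first above is n = 24, value 300.

300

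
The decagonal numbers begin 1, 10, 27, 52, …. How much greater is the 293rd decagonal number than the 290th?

6987

293·(4·293 − 3) = 342517 and 290·(4·290 − 3) = 335530.
Difference: 342517 − 335530 = 6987.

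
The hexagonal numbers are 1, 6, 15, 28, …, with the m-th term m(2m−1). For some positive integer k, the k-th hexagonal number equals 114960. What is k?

Set n(2n−1) = 114960, giving 2n² − n − 114960 = 0.
The discriminant is 1 + 8·114960 = 919681, and √919681 = 959.
So n = (1 + 959) / 4 = 960/4 = 240.

240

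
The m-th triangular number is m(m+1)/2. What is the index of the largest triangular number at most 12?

Solve n(n+1)/2 ≤ 12 for integer n.
n = 4 gives 10 ≤ 12, while n = 5 gives 15 > 12; so the answer is index 4.

4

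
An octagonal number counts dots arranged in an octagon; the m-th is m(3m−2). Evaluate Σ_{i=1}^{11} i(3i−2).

1386

Σ i(3i−2) = 3Σi² − 2Σi over i = 1..11.
Σi = 66 and Σi² = 506.
3·506 − 2·66 = 1386.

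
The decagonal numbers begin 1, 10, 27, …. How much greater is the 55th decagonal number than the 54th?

Consecutive decagonal numbers differ by 8n − 7: here 8·55 − 7 = 433.

433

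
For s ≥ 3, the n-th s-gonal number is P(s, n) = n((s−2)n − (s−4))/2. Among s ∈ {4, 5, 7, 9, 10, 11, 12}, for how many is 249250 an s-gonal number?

1

s = 4: P(4, 499) = 249001 and P(4, 500) = 250000; 249250 is not s-gonal.
s = 5: P(5, 407) = 248270 and P(5, 408) = 249492; 249250 is not s-gonal.
s = 7: P(7, 316) = 249166 and P(7, 317) = 250747; 249250 is not s-gonal.
s = 9: P(9, 267) = 248844 and P(9, 268) = 250714; 249250 is not s-gonal.
s = 10: P(10, 250) = 249250. ✓
s = 11: P(11, 235) = 247690 and P(11, 236) = 249806; 249250 is not s-gonal.
s = 12: P(12, 223) = 247753 and P(12, 224) = 249984; 249250 is not s-gonal.
Hits: s ∈ {10} → 1.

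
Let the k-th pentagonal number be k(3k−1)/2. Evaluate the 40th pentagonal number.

2380

The 40th pentagonal number is n(3n−1)/2 with n = 40.
40·(3·40 − 1)/2 = 40·119/2 = 2380.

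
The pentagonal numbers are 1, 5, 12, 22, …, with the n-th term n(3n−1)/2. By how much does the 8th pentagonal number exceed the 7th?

Consecutive pentagonal numbers differ by 3n − 2: here 3·8 − 2 = 22.

22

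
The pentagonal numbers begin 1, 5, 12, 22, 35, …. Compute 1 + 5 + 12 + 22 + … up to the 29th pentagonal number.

12615

Σ i(3i−1)/2 = (3Σi² − Σi) / 2 over i = 1..29.
Σi = 435 and Σi² = 8555.
(3·8555 − 1·435) / 2 = 25230/2 = 12615.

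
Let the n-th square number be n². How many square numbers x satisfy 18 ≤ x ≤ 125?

7

The n-th square number is n².
Smallest index with value ≥ 18: n = 5 (giving 25).
Largest index with value ≤ 125: n = 11 (giving 121).
Indices 5 through 11: 7 terms.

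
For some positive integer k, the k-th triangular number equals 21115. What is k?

Set n(n+1)/2 = 21115, giving n² + n − 42230 = 0.
The discriminant is 1 + 8·21115 = 168921, and √168921 = 411.
So n = (-1 + 411) / 2 = 410/2 = 205.

205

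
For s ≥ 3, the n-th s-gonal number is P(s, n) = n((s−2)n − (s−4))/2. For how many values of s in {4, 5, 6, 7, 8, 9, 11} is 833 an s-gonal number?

2

s = 4: P(4, 28) = 784 and P(4, 29) = 841; 833 is not s-gonal.
s = 5: P(5, 23) = 782 and P(5, 24) = 852; 833 is not s-gonal.
s = 6: P(6, 20) = 780 and P(6, 21) = 861; 833 is not s-gonal.
s = 7: P(7, 18) = 783 and P(7, 19) = 874; 833 is not s-gonal.
s = 8: P(8, 17) = 833. ✓
s = 9: P(9, 15) = 750 and P(9, 16) = 856; 833 is not s-gonal.
s = 11: P(11, 14) = 833. ✓
Hits: s ∈ {8, 11} → 2.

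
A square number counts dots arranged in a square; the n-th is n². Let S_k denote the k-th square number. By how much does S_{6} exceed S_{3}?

27

6² = 36 and 3² = 9.
Difference: 36 − 9 = 27.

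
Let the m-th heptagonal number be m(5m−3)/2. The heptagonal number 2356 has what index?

Set n(5n−3)/2 = 2356, giving 5n² − 3n − 4712 = 0.
The discriminant is 9 + 40·2356 = 94249, and √94249 = 307.
So n = (3 + 307) / 10 = 310/10 = 31.

31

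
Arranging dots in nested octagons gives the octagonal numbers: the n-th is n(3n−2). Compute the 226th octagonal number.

152776

The 226th octagonal number is n(3n−2) with n = 226.
226·(3·226 − 2) = 226·676 = 152776.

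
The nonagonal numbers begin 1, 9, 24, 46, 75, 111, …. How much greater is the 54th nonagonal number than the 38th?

5112

54·(7·54 − 5)/2 = 10071 and 38·(7·38 − 5)/2 = 4959.
Difference: 10071 − 4959 = 5112.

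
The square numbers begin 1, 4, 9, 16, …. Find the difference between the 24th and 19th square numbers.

215

24² = 576 and 19² = 361.
Difference: 576 − 361 = 215.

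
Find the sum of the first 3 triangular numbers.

10

Σ i(i+1)/2 = (Σi² + Σi) / 2 over i = 1..3.
Σi = 6 and Σi² = 14.
(1·14 + 1·6) / 2 = 20/2 = 10.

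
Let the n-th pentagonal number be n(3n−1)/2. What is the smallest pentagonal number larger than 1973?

2035

Solve n(3n−1)/2 > 1973 for integer n.
The largest n with value ≤ 1973 is 36 (since 1926 ≤ 1973 < 2035), so the first above is n = 37, value 2035.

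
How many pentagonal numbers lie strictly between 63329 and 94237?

The n-th pentagonal number is n(3n−1)/2.
Smallest index with value > 63329: n = 206 (giving 63551).
Largest index with value < 94237: n = 250 (giving 93625).
Indices 206 through 250: 45 terms.

45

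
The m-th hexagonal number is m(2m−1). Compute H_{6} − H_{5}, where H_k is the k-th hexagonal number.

21

Consecutive hexagonal numbers differ by 4n − 3: here 4·6 − 3 = 21.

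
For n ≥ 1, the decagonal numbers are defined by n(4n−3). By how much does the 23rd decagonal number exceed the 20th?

507

23·(4·23 − 3) = 2047 and 20·(4·20 − 3) = 1540.
Difference: 2047 − 1540 = 507.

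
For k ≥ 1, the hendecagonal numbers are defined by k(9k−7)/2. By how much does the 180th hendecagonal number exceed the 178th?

3215

180·(9·180 − 7)/2 = 145170 and 178·(9·178 − 7)/2 = 141955.
Difference: 145170 − 141955 = 3215.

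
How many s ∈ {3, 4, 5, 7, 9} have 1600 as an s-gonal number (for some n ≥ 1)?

s = 3: P(3, 56) = 1596 and P(3, 57) = 1653; 1600 is not s-gonal.
s = 4: P(4, 40) = 1600. ✓
s = 5: P(5, 32) = 1520 and P(5, 33) = 1617; 1600 is not s-gonal.
s = 7: P(7, 25) = 1525 and P(7, 26) = 1651; 1600 is not s-gonal.
s = 9: P(9, 21) = 1491 and P(9, 22) = 1639; 1600 is not s-gonal.
Hits: s ∈ {4} → 1.

1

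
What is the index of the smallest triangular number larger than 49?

10

Solve n(n+1)/2 > 49 for integer n.
The largest n with value ≤ 49 is 9 (since 45 ≤ 49 < 55), so the first above is n = 10, value 55.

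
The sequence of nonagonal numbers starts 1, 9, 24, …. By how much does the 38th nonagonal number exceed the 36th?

38·(7·38 − 5)/2 = 4959 and 36·(7·36 − 5)/2 = 4446.
Difference: 4959 − 4446 = 513.

513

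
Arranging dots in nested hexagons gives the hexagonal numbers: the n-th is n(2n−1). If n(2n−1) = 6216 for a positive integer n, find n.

Set n(2n−1) = 6216, giving 2n² − n − 6216 = 0.
The discriminant is 1 + 8·6216 = 49729, and √49729 = 223.
So n = (1 + 223) / 4 = 224/4 = 56.

56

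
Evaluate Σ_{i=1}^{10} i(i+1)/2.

Σ i(i+1)/2 = (Σi² + Σi) / 2 over i = 1..10.
Σi = 55 and Σi² = 385.
(1·385 + 1·55) / 2 = 440/2 = 220.

220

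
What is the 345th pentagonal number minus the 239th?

345·(3·345 − 1)/2 = 178365 and 239·(3·239 − 1)/2 = 85562.
Difference: 178365 − 85562 = 92803.

92803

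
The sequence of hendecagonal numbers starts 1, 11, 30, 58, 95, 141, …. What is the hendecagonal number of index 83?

30710

The 83rd hendecagonal number is n(9n−7)/2 with n = 83.
83·(9·83 − 7)/2 = 83·740/2 = 83·370 = 30710.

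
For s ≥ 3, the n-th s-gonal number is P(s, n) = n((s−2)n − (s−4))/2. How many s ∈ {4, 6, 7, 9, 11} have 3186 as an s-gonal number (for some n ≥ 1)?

s = 4: P(4, 56) = 3136 and P(4, 57) = 3249; 3186 is not s-gonal.
s = 6: P(6, 40) = 3160 and P(6, 41) = 3321; 3186 is not s-gonal.
s = 7: P(7, 36) = 3186. ✓
s = 9: P(9, 30) = 3075 and P(9, 31) = 3286; 3186 is not s-gonal.
s = 11: P(11, 27) = 3186. ✓
Hits: s ∈ {7, 11} → 2.

2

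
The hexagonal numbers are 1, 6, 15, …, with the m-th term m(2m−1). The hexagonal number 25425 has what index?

113

Set n(2n−1) = 25425, giving 2n² − n − 25425 = 0.
The discriminant is 1 + 8·25425 = 203401, and √203401 = 451.
So n = (1 + 451) / 4 = 452/4 = 113.
Check: 113·(2·113 − 1) = 25425. ✓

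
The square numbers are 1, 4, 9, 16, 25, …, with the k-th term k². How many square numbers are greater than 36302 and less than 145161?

190

The n-th square number is n².
Smallest index with value > 36302: n = 191 (giving 36481).
Largest index with value < 145161: n = 380 (giving 144400).
Indices 191 through 380: 190 terms.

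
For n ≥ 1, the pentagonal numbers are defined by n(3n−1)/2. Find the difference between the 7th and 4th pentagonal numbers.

48

7·(3·7 − 1)/2 = 70 and 4·(3·4 − 1)/2 = 22.
Difference: 70 − 22 = 48.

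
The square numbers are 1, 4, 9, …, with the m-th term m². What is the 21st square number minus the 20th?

n² − (n−1)² = 2n − 1, so 21² − 20² = 2·21 − 1 = 41.

41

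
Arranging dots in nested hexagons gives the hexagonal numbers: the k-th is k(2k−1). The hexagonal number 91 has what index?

7

Set n(2n−1) = 91, giving 2n² − n − 91 = 0.
So n = (1 + 27) / 4 = 28/4 = 7.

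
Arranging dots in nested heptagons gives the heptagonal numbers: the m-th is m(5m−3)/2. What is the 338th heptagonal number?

285103

The 338th heptagonal number is n(5n−3)/2 with n = 338.
338·(5·338 − 3)/2 = 338·1687/2 = 285103.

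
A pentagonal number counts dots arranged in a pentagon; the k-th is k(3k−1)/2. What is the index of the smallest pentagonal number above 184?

Solve n(3n−1)/2 > 184 for integer n.
The largest n with value ≤ 184 is 11 (since 176 ≤ 184 < 210), so the first above is n = 12, value 210.

12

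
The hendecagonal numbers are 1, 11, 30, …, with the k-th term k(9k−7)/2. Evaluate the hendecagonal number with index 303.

The 303rd hendecagonal number is n(9n−7)/2 with n = 303.
303·(9·303 − 7)/2 = 303·2720/2 = 303·1360 = 412080.

412080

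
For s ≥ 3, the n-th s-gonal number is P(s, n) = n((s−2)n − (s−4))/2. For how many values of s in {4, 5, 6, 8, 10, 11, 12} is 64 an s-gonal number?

s = 4: P(4, 8) = 64. ✓
s = 5: P(5, 6) = 51 and P(5, 7) = 70; 64 is not s-gonal.
s = 6: P(6, 5) = 45 and P(6, 6) = 66; 64 is not s-gonal.
s = 8: P(8, 4) = 40 and P(8, 5) = 65; 64 is not s-gonal.
s = 10: P(10, 4) = 52 and P(10, 5) = 85; 64 is not s-gonal.
s = 11: P(11, 4) = 58 and P(11, 5) = 95; 64 is not s-gonal.
s = 12: P(12, 4) = 64. ✓
Hits: s ∈ {4, 12} → 2.

2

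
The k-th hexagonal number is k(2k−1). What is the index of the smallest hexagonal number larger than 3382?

Solve n(2n−1) > 3382 for integer n.
The largest n with value ≤ 3382 is 41 (since 3321 ≤ 3382 < 3486), so the first above is n = 42, value 3486.

42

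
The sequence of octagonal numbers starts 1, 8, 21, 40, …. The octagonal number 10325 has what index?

59

Set n(3n−2) = 10325, giving 3n² − 2n − 10325 = 0.
The discriminant is 4 + 12·10325 = 123904, and √123904 = 352.
So n = (2 + 352) / 6 = 354/6 = 59.
Check: 59·(3·59 − 2) = 10325. ✓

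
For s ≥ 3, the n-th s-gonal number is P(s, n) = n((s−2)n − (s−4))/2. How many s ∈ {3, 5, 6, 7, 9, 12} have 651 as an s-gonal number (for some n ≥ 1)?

s = 3: P(3, 35) = 630 and P(3, 36) = 666; 651 is not s-gonal.
s = 5: P(5, 21) = 651. ✓
s = 6: P(6, 18) = 630 and P(6, 19) = 703; 651 is not s-gonal.
s = 7: P(7, 16) = 616 and P(7, 17) = 697; 651 is not s-gonal.
s = 9: P(9, 14) = 651. ✓
s = 12: P(12, 11) = 561 and P(12, 12) = 672; 651 is not s-gonal.
Hits: s ∈ {5, 9} → 2.

2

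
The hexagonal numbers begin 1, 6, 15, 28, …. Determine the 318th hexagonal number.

The 318th hexagonal number is n(2n−1) with n = 318.
318·(2·318 − 1) = 318·635 = 201930.

201930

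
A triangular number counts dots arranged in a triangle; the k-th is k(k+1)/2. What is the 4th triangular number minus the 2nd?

7

4·5/2 = 10 and 2·3/2 = 3.
Difference: 10 − 3 = 7.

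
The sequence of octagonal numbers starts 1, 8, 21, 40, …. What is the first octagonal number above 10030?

10325

Solve n(3n−2) > 10030 for integer n.
The largest n with value ≤ 10030 is 58 (since 9976 ≤ 10030 < 10325), so the first above is n = 59, value 10325.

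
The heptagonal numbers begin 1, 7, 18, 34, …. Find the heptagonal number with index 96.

The 96th heptagonal number is n(5n−3)/2 with n = 96.
96·(5·96 − 3)/2 = 96·477/2 = 22896.

22896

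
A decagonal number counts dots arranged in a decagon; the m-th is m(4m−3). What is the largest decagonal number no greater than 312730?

Solve n(4n−3) ≤ 312730 for integer n.
n = 279 gives 310527 ≤ 312730, while n = 280 gives 312760 > 312730; so the answer is 310527.

310527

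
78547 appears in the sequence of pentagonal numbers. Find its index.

Set n(3n−1)/2 = 78547, giving 3n² − n − 157094 = 0.
So n = (1 + 1373) / 6 = 1374/6 = 229.

229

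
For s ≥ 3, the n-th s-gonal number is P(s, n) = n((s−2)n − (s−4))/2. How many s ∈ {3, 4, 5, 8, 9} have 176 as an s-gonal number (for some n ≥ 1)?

s = 3: P(3, 18) = 171 and P(3, 19) = 190; 176 is not s-gonal.
s = 4: P(4, 13) = 169 and P(4, 14) = 196; 176 is not s-gonal.
s = 5: P(5, 11) = 176. ✓
s = 8: P(8, 8) = 176. ✓
s = 9: P(9, 7) = 154 and P(9, 8) = 204; 176 is not s-gonal.
Hits: s ∈ {5, 8} → 2.

2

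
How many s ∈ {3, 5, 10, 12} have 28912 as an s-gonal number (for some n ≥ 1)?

1

s = 3: P(3, 239) = 28680 and P(3, 240) = 28920; 28912 is not s-gonal.
s = 5: P(5, 139) = 28912. ✓
s = 10: P(10, 85) = 28645 and P(10, 86) = 29326; 28912 is not s-gonal.
s = 12: P(12, 76) = 28576 and P(12, 77) = 29337; 28912 is not s-gonal.
Hits: s ∈ {5} → 1.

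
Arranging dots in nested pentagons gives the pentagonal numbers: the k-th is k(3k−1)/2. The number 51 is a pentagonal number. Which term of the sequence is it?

6

Set n(3n−1)/2 = 51, giving 3n² − n − 102 = 0.
The discriminant is 1 + 24·51 = 1225, and √1225 = 35.
So n = (1 + 35) / 6 = 36/6 = 6.
Check: 6·(3·6 − 1)/2 = 51. ✓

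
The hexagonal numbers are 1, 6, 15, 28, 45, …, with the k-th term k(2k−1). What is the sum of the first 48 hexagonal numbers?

Σ i(2i−1) = 2Σi² − Σi over i = 1..48.
Σi = 1176 and Σi² = 38024.
2·38024 − 1·1176 = 74872.

74872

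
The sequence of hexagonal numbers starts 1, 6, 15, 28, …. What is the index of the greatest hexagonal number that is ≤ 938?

21

Solve n(2n−1) ≤ 938 for integer n.
n = 21 gives 861 ≤ 938, while n = 22 gives 946 > 938; so the answer is index 21.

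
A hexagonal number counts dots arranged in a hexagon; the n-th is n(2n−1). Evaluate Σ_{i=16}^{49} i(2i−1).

Σ i(2i−1) = 2Σi² − Σi over i = 16..49.
Σi = 1225 − 120 = 1105 and Σi² = 40425 − 1240 = 39185.
2·39185 − 1·1105 = 77265.

77265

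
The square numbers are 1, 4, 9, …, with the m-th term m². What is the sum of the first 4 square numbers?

30

Σ_{i=1}^{4} i² = 4·5·9/6 = 30.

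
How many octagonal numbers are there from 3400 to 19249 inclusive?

The n-th octagonal number is n(3n−2).
Smallest index with value ≥ 3400: n = 34 (giving 3400).
Largest index with value ≤ 19249: n = 80 (giving 19040).
Indices 34 through 80: 47 terms.

47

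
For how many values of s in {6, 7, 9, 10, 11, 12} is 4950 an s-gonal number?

s = 6: P(6, 50) = 4950. ✓
s = 7: P(7, 44) = 4774 and P(7, 45) = 4995; 4950 is not s-gonal.
s = 9: P(9, 37) = 4699 and P(9, 38) = 4959; 4950 is not s-gonal.
s = 10: P(10, 35) = 4795 and P(10, 36) = 5076; 4950 is not s-gonal.
s = 11: P(11, 33) = 4785 and P(11, 34) = 5083; 4950 is not s-gonal.
s = 12: P(12, 31) = 4681 and P(12, 32) = 4992; 4950 is not s-gonal.
Hits: s ∈ {6} → 1.

1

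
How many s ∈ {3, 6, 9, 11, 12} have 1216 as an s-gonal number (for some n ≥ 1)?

2

s = 3: P(3, 48) = 1176 and P(3, 49) = 1225; 1216 is not s-gonal.
s = 6: P(6, 24) = 1128 and P(6, 25) = 1225; 1216 is not s-gonal.
s = 9: P(9, 19) = 1216. ✓
s = 11: P(11, 16) = 1096 and P(11, 17) = 1241; 1216 is not s-gonal.
s = 12: P(12, 16) = 1216. ✓
Hits: s ∈ {9, 12} → 2.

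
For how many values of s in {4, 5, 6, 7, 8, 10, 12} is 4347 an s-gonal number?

2

s = 4: P(4, 65) = 4225 and P(4, 66) = 4356; 4347 is not s-gonal.
s = 5: P(5, 54) = 4347. ✓
s = 6: P(6, 46) = 4186 and P(6, 47) = 4371; 4347 is not s-gonal.
s = 7: P(7, 42) = 4347. ✓
s = 8: P(8, 38) = 4256 and P(8, 39) = 4485; 4347 is not s-gonal.
s = 10: P(10, 33) = 4257 and P(10, 34) = 4522; 4347 is not s-gonal.
s = 12: P(12, 29) = 4089 and P(12, 30) = 4380; 4347 is not s-gonal.
Hits: s ∈ {5, 7} → 2.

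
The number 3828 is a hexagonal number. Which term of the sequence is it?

Set n(2n−1) = 3828, giving 2n² − n − 3828 = 0.
The discriminant is 1 + 8·3828 = 30625, and √30625 = 175.
So n = (1 + 175) / 4 = 176/4 = 44.

44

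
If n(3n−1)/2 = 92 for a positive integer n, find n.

8

Set n(3n−1)/2 = 92, giving 3n² − n − 184 = 0.
The discriminant is 1 + 24·92 = 2209, and √2209 = 47.
So n = (1 + 47) / 6 = 48/6 = 8.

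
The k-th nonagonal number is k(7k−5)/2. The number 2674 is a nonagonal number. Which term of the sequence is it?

28

Set n(7n−5)/2 = 2674, giving 7n² − 5n − 5348 = 0.
The discriminant is 25 + 56·2674 = 149769, and √149769 = 387.
So n = (5 + 387) / 14 = 392/14 = 28.
Check: 28·(7·28 − 5)/2 = 2674. ✓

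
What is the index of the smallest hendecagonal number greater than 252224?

Solve n(9n−7)/2 > 252224 for integer n.
The largest n with value ≤ 252224 is 237 (since 251931 ≤ 252224 < 254065), so the first above is n = 238, value 254065.

238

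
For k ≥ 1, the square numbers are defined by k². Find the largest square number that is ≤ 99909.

Solve n² ≤ 99909 for integer n.
n = 316 gives 99856 ≤ 99909, while n = 317 gives 100489 > 99909; so the answer is 99856.

99856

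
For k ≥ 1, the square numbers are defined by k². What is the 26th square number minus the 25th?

n² − (n−1)² = 2n − 1, so 26² − 25² = 2·26 − 1 = 51.

51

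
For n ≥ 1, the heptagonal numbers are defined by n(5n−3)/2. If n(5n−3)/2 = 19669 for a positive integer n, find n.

89

Set n(5n−3)/2 = 19669, giving 5n² − 3n − 39338 = 0.
The discriminant is 9 + 40·19669 = 786769, and √786769 = 887.
So n = (3 + 887) / 10 = 890/10 = 89.
Check: 89·(5·89 − 3)/2 = 19669. ✓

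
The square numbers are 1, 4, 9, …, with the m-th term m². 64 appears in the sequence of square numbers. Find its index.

8

We need n² = 64, so n = √64 = 8.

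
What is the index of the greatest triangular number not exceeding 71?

11

Solve n(n+1)/2 ≤ 71 for integer n.
n = 11 gives 66 ≤ 71, while n = 12 gives 78 > 71; so the answer is index 11.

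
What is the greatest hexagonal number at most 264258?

Solve n(2n−1) ≤ 264258 for integer n.
n = 363 gives 263175 ≤ 264258, while n = 364 gives 264628 > 264258; so the answer is 263175.

263175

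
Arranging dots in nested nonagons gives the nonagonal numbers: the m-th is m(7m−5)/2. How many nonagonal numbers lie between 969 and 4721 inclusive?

21

The n-th nonagonal number is n(7n−5)/2.
Smallest index with value ≥ 969: n = 17 (giving 969).
Largest index with value ≤ 4721: n = 37 (giving 4699).
Indices 17 through 37: 21 terms.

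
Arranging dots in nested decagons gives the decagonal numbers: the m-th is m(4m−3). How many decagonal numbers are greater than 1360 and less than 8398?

The n-th decagonal number is n(4n−3).
Smallest index with value > 1360: n = 19 (giving 1387).
Largest index with value < 8398: n = 46 (giving 8326).
Indices 19 through 46: 28 terms.

28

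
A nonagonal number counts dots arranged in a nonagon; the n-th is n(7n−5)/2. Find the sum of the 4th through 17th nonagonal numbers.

5831

Σ i(7i−5)/2 = (7Σi² − 5Σi) / 2 over i = 4..17.
Σi = 153 − 6 = 147 and Σi² = 1785 − 14 = 1771.
(7·1771 − 5·147) / 2 = 11662/2 = 5831.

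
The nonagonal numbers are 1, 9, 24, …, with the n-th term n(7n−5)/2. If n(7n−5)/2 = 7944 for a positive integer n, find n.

Set n(7n−5)/2 = 7944, giving 7n² − 5n − 15888 = 0.
The discriminant is 25 + 56·7944 = 444889, and √444889 = 667.
So n = (5 + 667) / 14 = 672/14 = 48.
Check: 48·(7·48 − 5)/2 = 7944. ✓

48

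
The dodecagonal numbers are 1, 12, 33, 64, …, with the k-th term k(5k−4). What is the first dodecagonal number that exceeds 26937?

27084

Solve n(5n−4) > 26937 for integer n.
The largest n with value ≤ 26937 is 73 (since 26353 ≤ 26937 < 27084), so the first above is n = 74, value 27084.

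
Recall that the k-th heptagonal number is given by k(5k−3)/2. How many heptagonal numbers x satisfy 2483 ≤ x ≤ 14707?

The n-th heptagonal number is n(5n−3)/2.
Smallest index with value ≥ 2483: n = 32 (giving 2512).
Largest index with value ≤ 14707: n = 77 (giving 14707).
Indices 32 through 77: 46 terms.

46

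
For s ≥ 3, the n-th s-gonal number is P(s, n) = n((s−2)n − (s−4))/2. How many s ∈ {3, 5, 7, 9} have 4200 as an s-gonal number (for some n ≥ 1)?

1

s = 3: P(3, 91) = 4186 and P(3, 92) = 4278; 4200 is not s-gonal.
s = 5: P(5, 53) = 4187 and P(5, 54) = 4347; 4200 is not s-gonal.
s = 7: P(7, 41) = 4141 and P(7, 42) = 4347; 4200 is not s-gonal.
s = 9: P(9, 35) = 4200. ✓
Hits: s ∈ {9} → 1.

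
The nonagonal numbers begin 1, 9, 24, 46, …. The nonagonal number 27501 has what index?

89

Set n(7n−5)/2 = 27501, giving 7n² − 5n − 55002 = 0.
The discriminant is 25 + 56·27501 = 1540081, and √1540081 = 1241.
So n = (5 + 1241) / 14 = 1246/14 = 89.
Check: 89·(7·89 − 5)/2 = 27501. ✓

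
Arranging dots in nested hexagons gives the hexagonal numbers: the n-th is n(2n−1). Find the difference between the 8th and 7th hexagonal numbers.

29

Consecutive hexagonal numbers differ by 4n − 3: here 4·8 − 3 = 29.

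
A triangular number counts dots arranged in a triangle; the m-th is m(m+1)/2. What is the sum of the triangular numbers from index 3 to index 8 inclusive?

116

Σ i(i+1)/2 = (Σi² + Σi) / 2 over i = 3..8.
Σi = 36 − 3 = 33 and Σi² = 204 − 5 = 199.
(1·199 + 1·33) / 2 = 232/2 = 116.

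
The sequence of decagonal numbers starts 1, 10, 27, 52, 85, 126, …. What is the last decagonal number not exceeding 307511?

Solve n(4n−3) ≤ 307511 for integer n.
n = 277 gives 306085 ≤ 307511, while n = 278 gives 308302 > 307511; so the answer is 306085.

306085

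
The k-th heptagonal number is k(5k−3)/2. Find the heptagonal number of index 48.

The 48th heptagonal number is n(5n−3)/2 with n = 48.
48·(5·48 − 3)/2 = 48·237/2 = 5688.

5688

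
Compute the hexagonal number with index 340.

The 340th hexagonal number is n(2n−1) with n = 340.
340·(2·340 − 1) = 340·679 = 230860.

230860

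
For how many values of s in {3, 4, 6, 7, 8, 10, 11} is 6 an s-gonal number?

2

s = 3: P(3, 3) = 6. ✓
s = 4: P(4, 2) = 4 and P(4, 3) = 9; 6 is not s-gonal.
s = 6: P(6, 2) = 6. ✓
s = 7: P(7, 1) = 1 and P(7, 2) = 7; 6 is not s-gonal.
s = 8: P(8, 1) = 1 and P(8, 2) = 8; 6 is not s-gonal.
s = 10: P(10, 1) = 1 and P(10, 2) = 10; 6 is not s-gonal.
s = 11: P(11, 1) = 1 and P(11, 2) = 11; 6 is not s-gonal.
Hits: s ∈ {3, 6} → 2.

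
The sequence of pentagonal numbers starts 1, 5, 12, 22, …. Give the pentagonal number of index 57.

4845

The 57th pentagonal number is n(3n−1)/2 with n = 57.
57·(3·57 − 1)/2 = 57·170/2 = 57·85 = 4845.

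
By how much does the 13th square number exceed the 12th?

n² − (n−1)² = 2n − 1, so 13² − 12² = 2·13 − 1 = 25.

25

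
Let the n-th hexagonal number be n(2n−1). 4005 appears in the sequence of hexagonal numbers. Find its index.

Set n(2n−1) = 4005, giving 2n² − n − 4005 = 0.
So n = (1 + 179) / 4 = 180/4 = 45.

45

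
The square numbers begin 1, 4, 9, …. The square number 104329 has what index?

323

We need n² = 104329, so n = √104329 = 323.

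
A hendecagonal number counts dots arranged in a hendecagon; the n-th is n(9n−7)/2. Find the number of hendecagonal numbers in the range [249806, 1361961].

The n-th hendecagonal number is n(9n−7)/2.
Smallest index with value ≥ 249806: n = 236 (giving 249806).
Largest index with value ≤ 1361961: n = 550 (giving 1359325).
Indices 236 through 550: 315 terms.

315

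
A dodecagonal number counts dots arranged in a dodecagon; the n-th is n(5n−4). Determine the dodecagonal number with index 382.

The 382nd dodecagonal number is n(5n−4) with n = 382.
382·(5·382 − 4) = 382·1906 = 728092.

728092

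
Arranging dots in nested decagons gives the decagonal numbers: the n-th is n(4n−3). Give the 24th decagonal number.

2232

24·(4·24 − 3) = 24·93 = 2232.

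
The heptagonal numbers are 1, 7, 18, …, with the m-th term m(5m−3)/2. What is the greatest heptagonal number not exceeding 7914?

Solve n(5n−3)/2 ≤ 7914 for integer n.
n = 56 gives 7756 ≤ 7914, while n = 57 gives 8037 > 7914; so the answer is 7756.

7756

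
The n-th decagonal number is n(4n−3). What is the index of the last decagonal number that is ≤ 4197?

Solve n(4n−3) ≤ 4197 for integer n.
n = 32 gives 4000 ≤ 4197, while n = 33 gives 4257 > 4197; so the answer is index 32.

32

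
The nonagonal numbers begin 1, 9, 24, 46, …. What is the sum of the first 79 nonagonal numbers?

Σ i(7i−5)/2 = (7Σi² − 5Σi) / 2 over i = 1..79.
Σi = 3160 and Σi² = 167480.
(7·167480 − 5·3160) / 2 = 1156560/2 = 578280.

578280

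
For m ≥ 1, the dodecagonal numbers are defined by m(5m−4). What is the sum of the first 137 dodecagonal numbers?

4294813

Σ i(5i−4) = 5Σi² − 4Σi over i = 1..137.
Σi = 9453 and Σi² = 866525.
5·866525 − 4·9453 = 4294813.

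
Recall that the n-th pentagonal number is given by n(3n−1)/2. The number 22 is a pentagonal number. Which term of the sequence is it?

Set n(3n−1)/2 = 22, giving 3n² − n − 44 = 0.
The discriminant is 1 + 24·22 = 529, and √529 = 23.
So n = (1 + 23) / 6 = 24/6 = 4.

4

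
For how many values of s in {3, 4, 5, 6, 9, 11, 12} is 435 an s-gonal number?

s = 3: P(3, 29) = 435. ✓
s = 4: P(4, 20) = 400 and P(4, 21) = 441; 435 is not s-gonal.
s = 5: P(5, 17) = 425 and P(5, 18) = 477; 435 is not s-gonal.
s = 6: P(6, 15) = 435. ✓
s = 9: P(9, 11) = 396 and P(9, 12) = 474; 435 is not s-gonal.
s = 11: P(11, 10) = 415 and P(11, 11) = 506; 435 is not s-gonal.
s = 12: P(12, 9) = 369 and P(12, 10) = 460; 435 is not s-gonal.
Hits: s ∈ {3, 6} → 2.

2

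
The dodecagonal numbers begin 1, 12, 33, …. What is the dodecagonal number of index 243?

294273

The 243rd dodecagonal number is n(5n−4) with n = 243.
243·(5·243 − 4) = 243·1211 = 294273.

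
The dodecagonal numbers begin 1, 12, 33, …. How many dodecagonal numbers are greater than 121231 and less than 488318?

156

The n-th dodecagonal number is n(5n−4).
Smallest index with value > 121231: n = 157 (giving 122617).
Largest index with value < 488318: n = 312 (giving 485472).
Indices 157 through 312: 156 terms.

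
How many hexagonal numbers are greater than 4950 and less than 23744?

The n-th hexagonal number is n(2n−1).
Smallest index with value > 4950: n = 51 (giving 5151).
Largest index with value < 23744: n = 109 (giving 23653).
Indices 51 through 109: 59 terms.

59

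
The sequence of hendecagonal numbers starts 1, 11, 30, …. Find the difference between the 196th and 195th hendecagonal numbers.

Consecutive hendecagonal numbers differ by 9n − 8: here 9·196 − 8 = 1756.

1756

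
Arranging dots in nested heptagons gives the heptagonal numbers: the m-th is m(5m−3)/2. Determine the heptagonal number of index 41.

4141

The 41st heptagonal number is n(5n−3)/2 with n = 41.
41·(5·41 − 3)/2 = 41·202/2 = 41·101 = 4141.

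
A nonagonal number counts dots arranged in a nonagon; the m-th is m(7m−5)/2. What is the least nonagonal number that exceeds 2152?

2301

Solve n(7n−5)/2 > 2152 for integer n.
The largest n with value ≤ 2152 is 25 (since 2125 ≤ 2152 < 2301), so the first above is n = 26, value 2301.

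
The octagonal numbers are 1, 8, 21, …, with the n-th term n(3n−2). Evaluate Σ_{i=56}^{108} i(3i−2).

1097630

Σ i(3i−2) = 3Σi² − 2Σi over i = 56..108.
Σi = 5886 − 1540 = 4346 and Σi² = 425754 − 56980 = 368774.
3·368774 − 2·4346 = 1097630.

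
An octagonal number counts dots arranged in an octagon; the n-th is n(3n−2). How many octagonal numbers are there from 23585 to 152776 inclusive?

138

The n-th octagonal number is n(3n−2).
Smallest index with value ≥ 23585: n = 89 (giving 23585).
Largest index with value ≤ 152776: n = 226 (giving 152776).
Indices 89 through 226: 138 terms.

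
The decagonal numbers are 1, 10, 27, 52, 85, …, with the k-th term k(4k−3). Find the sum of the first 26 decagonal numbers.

23751

Σ i(4i−3) = 4Σi² − 3Σi over i = 1..26.
Σi = 351 and Σi² = 6201.
4·6201 − 3·351 = 23751.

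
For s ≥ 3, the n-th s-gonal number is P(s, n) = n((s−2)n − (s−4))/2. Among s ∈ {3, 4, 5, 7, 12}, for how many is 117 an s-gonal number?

1

s = 3: P(3, 14) = 105 and P(3, 15) = 120; 117 is not s-gonal.
s = 4: P(4, 10) = 100 and P(4, 11) = 121; 117 is not s-gonal.
s = 5: P(5, 9) = 117. ✓
s = 7: P(7, 7) = 112 and P(7, 8) = 148; 117 is not s-gonal.
s = 12: P(12, 5) = 105 and P(12, 6) = 156; 117 is not s-gonal.
Hits: s ∈ {5} → 1.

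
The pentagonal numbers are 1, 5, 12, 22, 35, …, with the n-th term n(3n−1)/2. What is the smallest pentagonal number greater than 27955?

28085

Solve n(3n−1)/2 > 27955 for integer n.
The largest n with value ≤ 27955 is 136 (since 27676 ≤ 27955 < 28085), so the first above is n = 137, value 28085.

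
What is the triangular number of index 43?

946

The 43rd triangular number is n(n+1)/2 with n = 43.
43·44/2 = 1892/2 = 946.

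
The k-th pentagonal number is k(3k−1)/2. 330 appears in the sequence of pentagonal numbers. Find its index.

Set n(3n−1)/2 = 330, giving 3n² − n − 660 = 0.
The discriminant is 1 + 24·330 = 7921, and √7921 = 89.
So n = (1 + 89) / 6 = 90/6 = 15.
Check: 15·(3·15 − 1)/2 = 330. ✓

15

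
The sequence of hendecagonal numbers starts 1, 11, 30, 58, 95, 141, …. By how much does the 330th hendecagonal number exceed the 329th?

2962

Consecutive hendecagonal numbers differ by 9n − 8: here 9·330 − 8 = 2962.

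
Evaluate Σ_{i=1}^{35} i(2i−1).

Σ i(2i−1) = 2Σi² − Σi over i = 1..35.
Σi = 630 and Σi² = 14910.
2·14910 − 1·630 = 29190.

29190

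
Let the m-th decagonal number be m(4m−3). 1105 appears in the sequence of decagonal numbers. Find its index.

Set n(4n−3) = 1105, giving 4n² − 3n − 1105 = 0.
The discriminant is 9 + 16·1105 = 17689, and √17689 = 133.
So n = (3 + 133) / 8 = 136/8 = 17.

17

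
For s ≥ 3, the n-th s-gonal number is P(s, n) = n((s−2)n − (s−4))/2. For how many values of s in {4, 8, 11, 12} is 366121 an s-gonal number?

s = 4: P(4, 605) = 366025 and P(4, 606) = 367236; 366121 is not s-gonal.
s = 8: P(8, 349) = 364705 and P(8, 350) = 366800; 366121 is not s-gonal.
s = 11: P(11, 285) = 364515 and P(11, 286) = 367081; 366121 is not s-gonal.
s = 12: P(12, 271) = 366121. ✓
Hits: s ∈ {12} → 1.

1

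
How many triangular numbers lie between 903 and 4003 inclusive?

The n-th triangular number is n(n+1)/2.
Smallest index with value ≥ 903: n = 42 (giving 903).
Largest index with value ≤ 4003: n = 88 (giving 3916).
Indices 42 through 88: 47 terms.

47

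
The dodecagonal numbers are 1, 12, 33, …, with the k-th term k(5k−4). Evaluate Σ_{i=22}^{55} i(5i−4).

263109

Σ i(5i−4) = 5Σi² − 4Σi over i = 22..55.
Σi = 1540 − 231 = 1309 and Σi² = 56980 − 3311 = 53669.
5·53669 − 4·1309 = 263109.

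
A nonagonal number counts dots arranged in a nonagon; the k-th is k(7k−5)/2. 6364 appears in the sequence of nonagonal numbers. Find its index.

43

Set n(7n−5)/2 = 6364, giving 7n² − 5n − 12728 = 0.
The discriminant is 25 + 56·6364 = 356409, and √356409 = 597.
So n = (5 + 597) / 14 = 602/14 = 43.
Check: 43·(7·43 − 5)/2 = 6364. ✓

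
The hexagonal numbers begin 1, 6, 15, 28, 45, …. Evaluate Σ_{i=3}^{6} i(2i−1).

Σ i(2i−1) = 2Σi² − Σi over i = 3..6.
Σi = 21 − 3 = 18 and Σi² = 91 − 5 = 86.
2·86 − 1·18 = 154.

154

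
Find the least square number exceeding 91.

Solve n² > 91 for integer n.
The largest n with value ≤ 91 is 9 (since 81 ≤ 91 < 100), so the first above is n = 10, value 100.

100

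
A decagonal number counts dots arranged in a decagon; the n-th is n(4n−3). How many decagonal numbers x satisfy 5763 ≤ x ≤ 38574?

The n-th decagonal number is n(4n−3).
Smallest index with value ≥ 5763: n = 39 (giving 5967).
Largest index with value ≤ 38574: n = 98 (giving 38122).
Indices 39 through 98: 60 terms.

60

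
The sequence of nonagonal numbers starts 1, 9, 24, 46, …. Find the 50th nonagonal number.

The 50th nonagonal number is n(7n−5)/2 with n = 50.
50·(7·50 − 5)/2 = 50·345/2 = 8625.

8625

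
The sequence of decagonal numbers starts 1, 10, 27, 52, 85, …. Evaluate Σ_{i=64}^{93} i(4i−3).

741395

Σ i(4i−3) = 4Σi² − 3Σi over i = 64..93.
Σi = 4371 − 2016 = 2355 and Σi² = 272459 − 85344 = 187115.
4·187115 − 3·2355 = 741395.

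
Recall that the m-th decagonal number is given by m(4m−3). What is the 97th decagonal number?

37345

97·(4·97 − 3) = 97·385 = 37345.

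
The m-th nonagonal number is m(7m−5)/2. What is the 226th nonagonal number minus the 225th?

Consecutive nonagonal numbers differ by 7n − 6: here 7·226 − 6 = 1576.

1576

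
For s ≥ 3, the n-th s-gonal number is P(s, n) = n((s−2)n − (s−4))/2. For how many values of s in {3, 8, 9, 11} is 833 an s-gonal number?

2

s = 3: P(3, 40) = 820 and P(3, 41) = 861; 833 is not s-gonal.
s = 8: P(8, 17) = 833. ✓
s = 9: P(9, 15) = 750 and P(9, 16) = 856; 833 is not s-gonal.
s = 11: P(11, 14) = 833. ✓
Hits: s ∈ {8, 11} → 2.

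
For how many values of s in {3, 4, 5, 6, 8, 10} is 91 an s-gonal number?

2

s = 3: P(3, 13) = 91. ✓
s = 4: P(4, 9) = 81 and P(4, 10) = 100; 91 is not s-gonal.
s = 5: P(5, 7) = 70 and P(5, 8) = 92; 91 is not s-gonal.
s = 6: P(6, 7) = 91. ✓
s = 8: P(8, 5) = 65 and P(8, 6) = 96; 91 is not s-gonal.
s = 10: P(10, 5) = 85 and P(10, 6) = 126; 91 is not s-gonal.
Hits: s ∈ {3, 6} → 2.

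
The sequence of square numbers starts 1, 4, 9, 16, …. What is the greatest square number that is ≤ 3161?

3136

Solve n² ≤ 3161 for integer n.
n = 56 gives 3136 ≤ 3161, while n = 57 gives 3249 > 3161; so the answer is 3136.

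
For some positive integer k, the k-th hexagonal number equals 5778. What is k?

54

Set n(2n−1) = 5778, giving 2n² − n − 5778 = 0.
The discriminant is 1 + 8·5778 = 46225, and √46225 = 215.
So n = (1 + 215) / 4 = 216/4 = 54.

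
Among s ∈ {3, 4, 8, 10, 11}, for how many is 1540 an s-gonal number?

2

s = 3: P(3, 55) = 1540. ✓
s = 4: P(4, 39) = 1521 and P(4, 40) = 1600; 1540 is not s-gonal.
s = 8: P(8, 22) = 1408 and P(8, 23) = 1541; 1540 is not s-gonal.
s = 10: P(10, 20) = 1540. ✓
s = 11: P(11, 18) = 1395 and P(11, 19) = 1558; 1540 is not s-gonal.
Hits: s ∈ {3, 10} → 2.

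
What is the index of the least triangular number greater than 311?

25

Solve n(n+1)/2 > 311 for integer n.
The largest n with value ≤ 311 is 24 (since 300 ≤ 311 < 325), so the first above is n = 25, value 325.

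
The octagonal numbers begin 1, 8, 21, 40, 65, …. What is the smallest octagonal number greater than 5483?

Solve n(3n−2) > 5483 for integer n.
The largest n with value ≤ 5483 is 43 (since 5461 ≤ 5483 < 5720), so the first above is n = 44, value 5720.

5720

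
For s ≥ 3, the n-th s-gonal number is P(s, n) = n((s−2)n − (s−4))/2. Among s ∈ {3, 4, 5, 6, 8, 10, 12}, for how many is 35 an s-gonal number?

1

s = 3: P(3, 7) = 28 and P(3, 8) = 36; 35 is not s-gonal.
s = 4: P(4, 5) = 25 and P(4, 6) = 36; 35 is not s-gonal.
s = 5: P(5, 5) = 35. ✓
s = 6: P(6, 4) = 28 and P(6, 5) = 45; 35 is not s-gonal.
s = 8: P(8, 3) = 21 and P(8, 4) = 40; 35 is not s-gonal.
s = 10: P(10, 3) = 27 and P(10, 4) = 52; 35 is not s-gonal.
s = 12: P(12, 3) = 33 and P(12, 4) = 64; 35 is not s-gonal.
Hits: s ∈ {5} → 1.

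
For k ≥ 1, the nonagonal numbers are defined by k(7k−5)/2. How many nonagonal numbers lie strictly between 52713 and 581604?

The n-th nonagonal number is n(7n−5)/2.
Smallest index with value > 52713: n = 124 (giving 53506).
Largest index with value < 581604: n = 407 (giving 578754).
Indices 124 through 407: 284 terms.

284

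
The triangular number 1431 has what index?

53

Set n(n+1)/2 = 1431, giving n² + n − 2862 = 0.
The discriminant is 1 + 8·1431 = 11449, and √11449 = 107.
So n = (-1 + 107) / 2 = 106/2 = 53.
Check: 53·54/2 = 1431. ✓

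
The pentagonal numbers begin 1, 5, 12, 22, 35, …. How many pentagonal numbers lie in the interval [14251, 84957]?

141

The n-th pentagonal number is n(3n−1)/2.
Smallest index with value ≥ 14251: n = 98 (giving 14357).
Largest index with value ≤ 84957: n = 238 (giving 84847).
Indices 98 through 238: 141 terms.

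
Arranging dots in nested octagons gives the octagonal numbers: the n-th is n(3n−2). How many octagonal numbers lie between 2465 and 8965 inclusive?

27

The n-th octagonal number is n(3n−2).
Smallest index with value ≥ 2465: n = 29 (giving 2465).
Largest index with value ≤ 8965: n = 55 (giving 8965).
Indices 29 through 55: 27 terms.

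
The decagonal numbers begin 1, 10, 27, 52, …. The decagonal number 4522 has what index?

Set n(4n−3) = 4522, giving 4n² − 3n − 4522 = 0.
The discriminant is 9 + 16·4522 = 72361, and √72361 = 269.
So n = (3 + 269) / 8 = 272/8 = 34.
Check: 34·(4·34 − 3) = 4522. ✓

34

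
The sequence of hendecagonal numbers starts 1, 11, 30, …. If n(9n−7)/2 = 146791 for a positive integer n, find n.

Set n(9n−7)/2 = 146791, giving 9n² − 7n − 293582 = 0.
The discriminant is 49 + 72·146791 = 10569001, and √10569001 = 3251.
So n = (7 + 3251) / 18 = 3258/18 = 181.

181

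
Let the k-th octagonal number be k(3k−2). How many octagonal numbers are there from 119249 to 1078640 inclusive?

The n-th octagonal number is n(3n−2).
Smallest index with value ≥ 119249: n = 200 (giving 119600).
Largest index with value ≤ 1078640: n = 599 (giving 1075205).
Indices 200 through 599: 400 terms.

400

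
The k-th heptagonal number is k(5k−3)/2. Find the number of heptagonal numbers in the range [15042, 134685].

The n-th heptagonal number is n(5n−3)/2.
Smallest index with value ≥ 15042: n = 78 (giving 15093).
Largest index with value ≤ 134685: n = 232 (giving 134212).
Indices 78 through 232: 155 terms.

155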